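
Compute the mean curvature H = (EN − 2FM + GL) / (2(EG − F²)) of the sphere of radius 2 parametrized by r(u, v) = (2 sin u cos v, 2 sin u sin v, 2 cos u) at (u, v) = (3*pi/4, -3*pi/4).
H = -1/2

With E = 4, F = 0, G = 4*sin(u)^2, L = -2*sin(u)/Abs(sin(u)), M = 0, N = -2*sin(u)^3/Abs(sin(u)), assemble
  H = (EN − 2FM + GL) / (2(EG − F²)) = -sin(u)/(2*Abs(sin(u))).
At (u, v) = (3*pi/4, -3*pi/4): H = -1/2.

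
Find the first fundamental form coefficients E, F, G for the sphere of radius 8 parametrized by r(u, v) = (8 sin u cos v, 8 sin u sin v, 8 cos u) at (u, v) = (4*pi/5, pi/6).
E = 64;  F = 0;  G = 40 - 8*sqrt(5)

Partials: r_u = (8*cos(u)*cos(v), 8*sin(v)*cos(u), -8*sin(u)), r_v = (-8*sin(u)*sin(v), 8*sin(u)*cos(v), 0). As functions of (u, v):
  E = r_u · r_u = 64,
  F = r_u · r_v = 0,
  G = r_v · r_v = 64*sin(u)^2.
Evaluating at (u, v) = (4*pi/5, pi/6): E = 64, F = 0, G = 40 - 8*sqrt(5).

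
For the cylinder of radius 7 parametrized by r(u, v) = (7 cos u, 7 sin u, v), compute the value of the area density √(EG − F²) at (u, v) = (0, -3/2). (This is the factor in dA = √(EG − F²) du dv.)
√(EG − F²)|_{(0, -3/2)} = 7

E = 49, F = 0, G = 1, so EG − F² = 49. Taking the positive square root: √(EG − F²) = 7. At (u, v) = (0, -3/2): 7.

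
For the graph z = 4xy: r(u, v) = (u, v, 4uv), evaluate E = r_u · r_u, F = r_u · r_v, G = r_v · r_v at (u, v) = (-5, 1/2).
E = 5;  F = -40;  G = 401

Partials: r_u = (1, 0, 4*v), r_v = (0, 1, 4*u). As functions of (u, v):
  E = r_u · r_u = 16*v^2 + 1,
  F = r_u · r_v = 16*u*v,
  G = r_v · r_v = 16*u^2 + 1.
Evaluating at (u, v) = (-5, 1/2): E = 5, F = -40, G = 401.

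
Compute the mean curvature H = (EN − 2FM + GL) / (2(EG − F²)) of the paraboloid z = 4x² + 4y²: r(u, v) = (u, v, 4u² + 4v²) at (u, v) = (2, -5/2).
H = 2632*sqrt(73)/143883

With E = 64*u^2 + 1, F = 64*u*v, G = 64*v^2 + 1, L = 8/sqrt(64*u^2 + 64*v^2 + 1), M = 0, N = 8/sqrt(64*u^2 + 64*v^2 + 1), assemble
  H = (EN − 2FM + GL) / (2(EG − F²)) = 8*(32*u^2 + 32*v^2 + 1)/(64*u^2 + 64*v^2 + 1)^(3/2).
At (u, v) = (2, -5/2): H = 2632*sqrt(73)/143883.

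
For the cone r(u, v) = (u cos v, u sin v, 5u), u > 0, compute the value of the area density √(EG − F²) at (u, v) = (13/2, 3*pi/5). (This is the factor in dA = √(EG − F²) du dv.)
√(EG − F²)|_{(13/2, 3*pi/5)} = 13*sqrt(26)/2

E = 26, F = 0, G = u^2, so EG − F² = 26*u^2. Taking the positive square root: √(EG − F²) = sqrt(26)*Abs(u). At (u, v) = (13/2, 3*pi/5): 13*sqrt(26)/2.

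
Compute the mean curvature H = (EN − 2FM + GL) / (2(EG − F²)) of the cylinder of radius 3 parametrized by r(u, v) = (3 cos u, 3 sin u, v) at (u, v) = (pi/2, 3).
H = -1/6

With E = 9, F = 0, G = 1, L = -3, M = 0, N = 0, assemble
  H = (EN − 2FM + GL) / (2(EG − F²)) = -1/6.
At (u, v) = (pi/2, 3): H = -1/6.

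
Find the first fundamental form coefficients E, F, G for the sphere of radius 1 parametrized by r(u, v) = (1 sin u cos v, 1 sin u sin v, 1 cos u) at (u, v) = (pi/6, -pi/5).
E = 1;  F = 0;  G = 1/4

Partials: r_u = (cos(u)*cos(v), sin(v)*cos(u), -sin(u)), r_v = (-sin(u)*sin(v), sin(u)*cos(v), 0). As functions of (u, v):
  E = r_u · r_u = 1,
  F = r_u · r_v = 0,
  G = r_v · r_v = sin(u)^2.
Evaluating at (u, v) = (pi/6, -pi/5): E = 1, F = 0, G = 1/4.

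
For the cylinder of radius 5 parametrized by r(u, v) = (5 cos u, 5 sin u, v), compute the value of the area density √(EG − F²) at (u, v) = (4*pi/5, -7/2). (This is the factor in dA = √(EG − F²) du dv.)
√(EG − F²)|_{(4*pi/5, -7/2)} = 5

E = 25, F = 0, G = 1, so EG − F² = 25. Taking the positive square root: √(EG − F²) = 5. At (u, v) = (4*pi/5, -7/2): 5.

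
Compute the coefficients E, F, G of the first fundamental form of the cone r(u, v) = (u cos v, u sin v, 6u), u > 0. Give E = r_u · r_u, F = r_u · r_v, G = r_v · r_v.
E = 37;  F = 0;  G = u^2

Compute partials: r_u = (cos(v), sin(v), 6), r_v = (-u*sin(v), u*cos(v), 0). Then
  E = r_u · r_u = 37,
  F = r_u · r_v = 0,
  G = r_v · r_v = u^2.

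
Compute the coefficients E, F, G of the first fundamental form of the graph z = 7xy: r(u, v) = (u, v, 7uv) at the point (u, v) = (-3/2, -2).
E = 197;  F = 147;  G = 445/4

Partials: r_u = (1, 0, 7*v), r_v = (0, 1, 7*u). As functions of (u, v):
  E = r_u · r_u = 49*v^2 + 1,
  F = r_u · r_v = 49*u*v,
  G = r_v · r_v = 49*u^2 + 1.
Evaluating at (u, v) = (-3/2, -2): E = 197, F = 147, G = 445/4.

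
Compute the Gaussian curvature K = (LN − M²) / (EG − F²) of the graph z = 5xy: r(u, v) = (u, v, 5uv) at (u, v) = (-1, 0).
K = -25/676

Coefficients of the first fundamental form: E = 25*v^2 + 1, F = 25*u*v, G = 25*u^2 + 1.
Coefficients of the second fundamental form: L = 0, M = 5/sqrt(25*u^2 + 25*v^2 + 1), N = 0.
Assemble K = (LN − M²)/(EG − F²) = -25/(625*u^4 + 1250*u^2*v^2 + 50*u^2 + 625*v^4 + 50*v^2 + 1). At (u, v) = (-1, 0): K = -25/676.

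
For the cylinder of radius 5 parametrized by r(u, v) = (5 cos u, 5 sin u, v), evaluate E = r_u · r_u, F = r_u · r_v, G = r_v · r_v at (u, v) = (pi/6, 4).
E = 25;  F = 0;  G = 1

Partials: r_u = (-5*sin(u), 5*cos(u), 0), r_v = (0, 0, 1). As functions of (u, v):
  E = r_u · r_u = 25,
  F = r_u · r_v = 0,
  G = r_v · r_v = 1.
Evaluating at (u, v) = (pi/6, 4): E = 25, F = 0, G = 1.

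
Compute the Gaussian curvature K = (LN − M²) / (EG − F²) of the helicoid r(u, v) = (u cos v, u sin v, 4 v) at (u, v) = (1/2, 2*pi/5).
K = -256/4225

Coefficients of the first fundamental form: E = 1, F = 0, G = u^2 + 16.
Coefficients of the second fundamental form: L = 0, M = -4/sqrt(u^2 + 16), N = 0.
Assemble K = (LN − M²)/(EG − F²) = -16/(u^2 + 16)^2. At (u, v) = (1/2, 2*pi/5): K = -256/4225.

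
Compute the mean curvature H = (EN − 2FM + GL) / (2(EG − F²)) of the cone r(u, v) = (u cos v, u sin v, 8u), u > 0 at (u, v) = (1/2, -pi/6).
H = 8*sqrt(65)/65

With E = 65, F = 0, G = u^2, L = 0, M = 0, N = 8*sqrt(65)*u^2/(65*Abs(u)), assemble
  H = (EN − 2FM + GL) / (2(EG − F²)) = 4*sqrt(65)/(65*Abs(u)).
At (u, v) = (1/2, -pi/6): H = 8*sqrt(65)/65.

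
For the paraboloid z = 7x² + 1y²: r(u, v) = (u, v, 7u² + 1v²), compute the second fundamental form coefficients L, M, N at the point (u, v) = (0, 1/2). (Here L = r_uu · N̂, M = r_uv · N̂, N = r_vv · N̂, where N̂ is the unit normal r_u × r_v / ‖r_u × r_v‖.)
L = 7*sqrt(2);  M = 0;  N = sqrt(2)

Compute the unit normal N̂(u, v) = (-14*u/sqrt(196*u^2 + 4*v^2 + 1), -2*v/sqrt(196*u^2 + 4*v^2 + 1), 1/sqrt(196*u^2 + 4*v^2 + 1)), and the second partials r_uu, r_uv, r_vv. Take dot products:
  L(u, v) = r_uu · N̂ = 14/sqrt(196*u^2 + 4*v^2 + 1),
  M(u, v) = r_uv · N̂ = 0,
  N(u, v) = r_vv · N̂ = 2/sqrt(196*u^2 + 4*v^2 + 1).
Evaluating at (u, v) = (0, 1/2):
  L = 7*sqrt(2), M = 0, N = sqrt(2).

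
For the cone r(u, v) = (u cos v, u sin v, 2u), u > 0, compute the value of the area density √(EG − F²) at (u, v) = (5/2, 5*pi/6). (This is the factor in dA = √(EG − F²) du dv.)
√(EG − F²)|_{(5/2, 5*pi/6)} = 5*sqrt(5)/2

E = 5, F = 0, G = u^2, so EG − F² = 5*u^2. Taking the positive square root: √(EG − F²) = sqrt(5)*Abs(u). At (u, v) = (5/2, 5*pi/6): 5*sqrt(5)/2.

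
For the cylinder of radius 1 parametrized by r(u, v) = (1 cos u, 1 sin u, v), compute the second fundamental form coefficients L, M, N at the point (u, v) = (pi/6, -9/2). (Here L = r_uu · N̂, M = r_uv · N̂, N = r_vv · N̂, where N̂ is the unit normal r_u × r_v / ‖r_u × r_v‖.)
L = -1;  M = 0;  N = 0

Compute the unit normal N̂(u, v) = (cos(u), sin(u), 0), and the second partials r_uu, r_uv, r_vv. Take dot products:
  L(u, v) = r_uu · N̂ = -1,
  M(u, v) = r_uv · N̂ = 0,
  N(u, v) = r_vv · N̂ = 0.
Evaluating at (u, v) = (pi/6, -9/2):
  L = -1, M = 0, N = 0.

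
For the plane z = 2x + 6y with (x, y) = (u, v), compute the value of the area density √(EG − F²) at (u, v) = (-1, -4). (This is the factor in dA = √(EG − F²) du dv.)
√(EG − F²)|_{(-1, -4)} = sqrt(41)

E = 5, F = 12, G = 37, so EG − F² = 41. Taking the positive square root: √(EG − F²) = sqrt(41). At (u, v) = (-1, -4): sqrt(41).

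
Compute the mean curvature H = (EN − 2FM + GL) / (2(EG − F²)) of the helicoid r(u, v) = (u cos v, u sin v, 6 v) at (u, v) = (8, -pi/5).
H = 0

With E = 1, F = 0, G = u^2 + 36, L = 0, M = -6/sqrt(u^2 + 36), N = 0, assemble
  H = (EN − 2FM + GL) / (2(EG − F²)) = 0.
At (u, v) = (8, -pi/5): H = 0.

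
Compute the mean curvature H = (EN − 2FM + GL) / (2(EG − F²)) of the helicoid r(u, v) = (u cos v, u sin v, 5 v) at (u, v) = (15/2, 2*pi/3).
H = 0

With E = 1, F = 0, G = u^2 + 25, L = 0, M = -5/sqrt(u^2 + 25), N = 0, assemble
  H = (EN − 2FM + GL) / (2(EG − F²)) = 0.
At (u, v) = (15/2, 2*pi/3): H = 0.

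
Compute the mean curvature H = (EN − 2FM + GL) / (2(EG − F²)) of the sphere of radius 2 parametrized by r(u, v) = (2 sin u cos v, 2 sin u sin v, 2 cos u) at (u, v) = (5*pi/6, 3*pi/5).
H = -1/2

With E = 4, F = 0, G = 4*sin(u)^2, L = -2*sin(u)/Abs(sin(u)), M = 0, N = -2*sin(u)^3/Abs(sin(u)), assemble
  H = (EN − 2FM + GL) / (2(EG − F²)) = -sin(u)/(2*Abs(sin(u))).
At (u, v) = (5*pi/6, 3*pi/5): H = -1/2.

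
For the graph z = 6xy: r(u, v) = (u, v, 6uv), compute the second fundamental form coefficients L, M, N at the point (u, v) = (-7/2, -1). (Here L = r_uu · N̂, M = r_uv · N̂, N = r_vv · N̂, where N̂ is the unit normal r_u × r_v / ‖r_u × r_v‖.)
L = 0;  M = 3*sqrt(478)/239;  N = 0

Compute the unit normal N̂(u, v) = (-6*v/sqrt(36*u^2 + 36*v^2 + 1), -6*u/sqrt(36*u^2 + 36*v^2 + 1), 1/sqrt(36*u^2 + 36*v^2 + 1)), and the second partials r_uu, r_uv, r_vv. Take dot products:
  L(u, v) = r_uu · N̂ = 0,
  M(u, v) = r_uv · N̂ = 6/sqrt(36*u^2 + 36*v^2 + 1),
  N(u, v) = r_vv · N̂ = 0.
Evaluating at (u, v) = (-7/2, -1):
  L = 0, M = 3*sqrt(478)/239, N = 0.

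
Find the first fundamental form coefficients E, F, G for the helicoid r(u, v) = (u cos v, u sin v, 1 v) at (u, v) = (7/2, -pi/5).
E = 1;  F = 0;  G = 53/4

Partials: r_u = (cos(v), sin(v), 0), r_v = (-u*sin(v), u*cos(v), 1). As functions of (u, v):
  E = r_u · r_u = 1,
  F = r_u · r_v = 0,
  G = r_v · r_v = u^2 + 1.
Evaluating at (u, v) = (7/2, -pi/5): E = 1, F = 0, G = 53/4.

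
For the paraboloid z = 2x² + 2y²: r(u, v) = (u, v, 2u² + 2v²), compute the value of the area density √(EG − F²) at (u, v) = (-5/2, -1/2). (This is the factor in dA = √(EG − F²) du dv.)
√(EG − F²)|_{(-5/2, -1/2)} = sqrt(105)

E = 16*u^2 + 1, F = 16*u*v, G = 16*v^2 + 1, so EG − F² = 16*u^2 + 16*v^2 + 1. Taking the positive square root: √(EG − F²) = sqrt(16*u^2 + 16*v^2 + 1). At (u, v) = (-5/2, -1/2): sqrt(105).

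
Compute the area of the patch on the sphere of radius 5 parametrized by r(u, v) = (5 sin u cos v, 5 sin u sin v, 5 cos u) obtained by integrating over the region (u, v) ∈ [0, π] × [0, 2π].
Area = 100*pi

Area = ∫∫ √(EG − F²) du dv with √(EG − F²) = 25*Abs(sin(u)). Integrating over [0, π] × [0, 2π] gives 100*pi.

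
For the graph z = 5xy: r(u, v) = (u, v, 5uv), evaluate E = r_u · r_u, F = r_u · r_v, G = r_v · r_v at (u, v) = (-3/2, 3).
E = 226;  F = -225/2;  G = 229/4

Partials: r_u = (1, 0, 5*v), r_v = (0, 1, 5*u). As functions of (u, v):
  E = r_u · r_u = 25*v^2 + 1,
  F = r_u · r_v = 25*u*v,
  G = r_v · r_v = 25*u^2 + 1.
Evaluating at (u, v) = (-3/2, 3): E = 226, F = -225/2, G = 229/4.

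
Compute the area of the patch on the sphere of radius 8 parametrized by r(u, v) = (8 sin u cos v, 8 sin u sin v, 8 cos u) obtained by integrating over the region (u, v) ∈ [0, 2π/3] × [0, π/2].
Area = 48*pi

Area = ∫∫ √(EG − F²) du dv with √(EG − F²) = 64*Abs(sin(u)). Integrating over [0, 2π/3] × [0, π/2] gives 48*pi.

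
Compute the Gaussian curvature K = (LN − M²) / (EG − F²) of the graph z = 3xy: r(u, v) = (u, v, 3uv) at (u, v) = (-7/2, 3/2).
K = -36/69169

Coefficients of the first fundamental form: E = 9*v^2 + 1, F = 9*u*v, G = 9*u^2 + 1.
Coefficients of the second fundamental form: L = 0, M = 3/sqrt(9*u^2 + 9*v^2 + 1), N = 0.
Assemble K = (LN − M²)/(EG − F²) = -9/(81*u^4 + 162*u^2*v^2 + 18*u^2 + 81*v^4 + 18*v^2 + 1). At (u, v) = (-7/2, 3/2): K = -36/69169.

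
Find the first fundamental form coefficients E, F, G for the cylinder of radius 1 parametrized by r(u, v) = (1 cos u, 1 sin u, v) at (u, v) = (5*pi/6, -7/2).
E = 1;  F = 0;  G = 1

Partials: r_u = (-sin(u), cos(u), 0), r_v = (0, 0, 1). As functions of (u, v):
  E = r_u · r_u = 1,
  F = r_u · r_v = 0,
  G = r_v · r_v = 1.
Evaluating at (u, v) = (5*pi/6, -7/2): E = 1, F = 0, G = 1.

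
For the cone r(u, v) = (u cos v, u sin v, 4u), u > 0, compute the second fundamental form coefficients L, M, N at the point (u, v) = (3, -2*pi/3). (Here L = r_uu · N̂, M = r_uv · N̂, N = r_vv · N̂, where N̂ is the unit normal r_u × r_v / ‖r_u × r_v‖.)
L = 0;  M = 0;  N = 12*sqrt(17)/17

Compute the unit normal N̂(u, v) = (-4*sqrt(17)*u*cos(v)/(17*Abs(u)), -4*sqrt(17)*u*sin(v)/(17*Abs(u)), sqrt(17)*u/(17*Abs(u))), and the second partials r_uu, r_uv, r_vv. Take dot products:
  L(u, v) = r_uu · N̂ = 0,
  M(u, v) = r_uv · N̂ = 0,
  N(u, v) = r_vv · N̂ = 4*sqrt(17)*u^2/(17*Abs(u)).
Evaluating at (u, v) = (3, -2*pi/3):
  L = 0, M = 0, N = 12*sqrt(17)/17.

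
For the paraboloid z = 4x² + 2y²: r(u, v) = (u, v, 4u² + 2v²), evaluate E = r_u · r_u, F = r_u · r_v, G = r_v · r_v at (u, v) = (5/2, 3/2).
E = 401;  F = 120;  G = 37

Partials: r_u = (1, 0, 8*u), r_v = (0, 1, 4*v). As functions of (u, v):
  E = r_u · r_u = 64*u^2 + 1,
  F = r_u · r_v = 32*u*v,
  G = r_v · r_v = 16*v^2 + 1.
Evaluating at (u, v) = (5/2, 3/2): E = 401, F = 120, G = 37.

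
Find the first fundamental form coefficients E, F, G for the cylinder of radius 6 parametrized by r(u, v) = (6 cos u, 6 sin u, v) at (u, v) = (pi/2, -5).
E = 36;  F = 0;  G = 1

Partials: r_u = (-6*sin(u), 6*cos(u), 0), r_v = (0, 0, 1). As functions of (u, v):
  E = r_u · r_u = 36,
  F = r_u · r_v = 0,
  G = r_v · r_v = 1.
Evaluating at (u, v) = (pi/2, -5): E = 36, F = 0, G = 1.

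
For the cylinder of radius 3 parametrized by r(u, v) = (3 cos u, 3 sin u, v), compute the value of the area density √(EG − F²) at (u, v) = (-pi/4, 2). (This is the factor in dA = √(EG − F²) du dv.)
√(EG − F²)|_{(-pi/4, 2)} = 3

E = 9, F = 0, G = 1, so EG − F² = 9. Taking the positive square root: √(EG − F²) = 3. At (u, v) = (-pi/4, 2): 3.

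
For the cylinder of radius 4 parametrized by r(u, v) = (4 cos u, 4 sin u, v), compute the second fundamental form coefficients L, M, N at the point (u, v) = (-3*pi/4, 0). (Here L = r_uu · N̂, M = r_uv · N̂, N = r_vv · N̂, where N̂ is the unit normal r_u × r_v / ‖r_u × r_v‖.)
L = -4;  M = 0;  N = 0

Compute the unit normal N̂(u, v) = (cos(u), sin(u), 0), and the second partials r_uu, r_uv, r_vv. Take dot products:
  L(u, v) = r_uu · N̂ = -4,
  M(u, v) = r_uv · N̂ = 0,
  N(u, v) = r_vv · N̂ = 0.
Evaluating at (u, v) = (-3*pi/4, 0):
  L = -4, M = 0, N = 0.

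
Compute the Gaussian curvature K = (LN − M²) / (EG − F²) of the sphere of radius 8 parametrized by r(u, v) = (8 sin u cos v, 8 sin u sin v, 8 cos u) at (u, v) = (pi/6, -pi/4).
K = 1/64

Coefficients of the first fundamental form: E = 64, F = 0, G = 64*sin(u)^2.
Coefficients of the second fundamental form: L = -8*sin(u)/Abs(sin(u)), M = 0, N = -8*sin(u)^3/Abs(sin(u)).
Assemble K = (LN − M²)/(EG − F²) = 1/64. At (u, v) = (pi/6, -pi/4): K = 1/64.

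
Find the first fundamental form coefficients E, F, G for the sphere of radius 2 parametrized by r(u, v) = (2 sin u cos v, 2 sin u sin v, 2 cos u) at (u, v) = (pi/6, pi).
E = 4;  F = 0;  G = 1

Partials: r_u = (2*cos(u)*cos(v), 2*sin(v)*cos(u), -2*sin(u)), r_v = (-2*sin(u)*sin(v), 2*sin(u)*cos(v), 0). As functions of (u, v):
  E = r_u · r_u = 4,
  F = r_u · r_v = 0,
  G = r_v · r_v = 4*sin(u)^2.
Evaluating at (u, v) = (pi/6, pi): E = 4, F = 0, G = 1.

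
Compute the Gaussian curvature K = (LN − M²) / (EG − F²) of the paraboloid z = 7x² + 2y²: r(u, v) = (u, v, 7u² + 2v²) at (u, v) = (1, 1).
K = 56/45369

Coefficients of the first fundamental form: E = 196*u^2 + 1, F = 56*u*v, G = 16*v^2 + 1.
Coefficients of the second fundamental form: L = 14/sqrt(196*u^2 + 16*v^2 + 1), M = 0, N = 4/sqrt(196*u^2 + 16*v^2 + 1).
Assemble K = (LN − M²)/(EG − F²) = 56/(38416*u^4 + 6272*u^2*v^2 + 392*u^2 + 256*v^4 + 32*v^2 + 1). At (u, v) = (1, 1): K = 56/45369.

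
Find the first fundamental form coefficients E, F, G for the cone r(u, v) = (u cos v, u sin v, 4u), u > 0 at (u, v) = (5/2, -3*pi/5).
E = 17;  F = 0;  G = 25/4

Partials: r_u = (cos(v), sin(v), 4), r_v = (-u*sin(v), u*cos(v), 0). As functions of (u, v):
  E = r_u · r_u = 17,
  F = r_u · r_v = 0,
  G = r_v · r_v = u^2.
Evaluating at (u, v) = (5/2, -3*pi/5): E = 17, F = 0, G = 25/4.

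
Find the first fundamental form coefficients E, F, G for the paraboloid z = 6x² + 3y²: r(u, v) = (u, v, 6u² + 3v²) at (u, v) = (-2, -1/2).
E = 577;  F = 72;  G = 10

Partials: r_u = (1, 0, 12*u), r_v = (0, 1, 6*v). As functions of (u, v):
  E = r_u · r_u = 144*u^2 + 1,
  F = r_u · r_v = 72*u*v,
  G = r_v · r_v = 36*v^2 + 1.
Evaluating at (u, v) = (-2, -1/2): E = 577, F = 72, G = 10.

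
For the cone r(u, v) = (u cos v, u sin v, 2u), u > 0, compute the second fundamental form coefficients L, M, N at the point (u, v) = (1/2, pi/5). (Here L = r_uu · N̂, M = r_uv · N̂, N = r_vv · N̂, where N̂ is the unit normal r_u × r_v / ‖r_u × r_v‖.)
L = 0;  M = 0;  N = sqrt(5)/5

Compute the unit normal N̂(u, v) = (-2*sqrt(5)*u*cos(v)/(5*Abs(u)), -2*sqrt(5)*u*sin(v)/(5*Abs(u)), sqrt(5)*u/(5*Abs(u))), and the second partials r_uu, r_uv, r_vv. Take dot products:
  L(u, v) = r_uu · N̂ = 0,
  M(u, v) = r_uv · N̂ = 0,
  N(u, v) = r_vv · N̂ = 2*sqrt(5)*u^2/(5*Abs(u)).
Evaluating at (u, v) = (1/2, pi/5):
  L = 0, M = 0, N = sqrt(5)/5.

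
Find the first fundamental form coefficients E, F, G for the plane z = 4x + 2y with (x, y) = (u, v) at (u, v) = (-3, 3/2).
E = 17;  F = 8;  G = 5

Partials: r_u = (1, 0, 4), r_v = (0, 1, 2). As functions of (u, v):
  E = r_u · r_u = 17,
  F = r_u · r_v = 8,
  G = r_v · r_v = 5.
Evaluating at (u, v) = (-3, 3/2): E = 17, F = 8, G = 5.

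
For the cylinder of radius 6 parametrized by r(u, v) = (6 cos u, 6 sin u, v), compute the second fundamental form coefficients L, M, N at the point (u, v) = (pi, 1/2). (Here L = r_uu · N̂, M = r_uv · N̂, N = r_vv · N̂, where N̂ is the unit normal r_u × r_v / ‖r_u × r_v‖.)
L = -6;  M = 0;  N = 0

Compute the unit normal N̂(u, v) = (cos(u), sin(u), 0), and the second partials r_uu, r_uv, r_vv. Take dot products:
  L(u, v) = r_uu · N̂ = -6,
  M(u, v) = r_uv · N̂ = 0,
  N(u, v) = r_vv · N̂ = 0.
Evaluating at (u, v) = (pi, 1/2):
  L = -6, M = 0, N = 0.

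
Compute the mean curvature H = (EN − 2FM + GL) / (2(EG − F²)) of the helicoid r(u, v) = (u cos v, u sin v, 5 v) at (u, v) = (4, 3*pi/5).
H = 0

With E = 1, F = 0, G = u^2 + 25, L = 0, M = -5/sqrt(u^2 + 25), N = 0, assemble
  H = (EN − 2FM + GL) / (2(EG − F²)) = 0.
At (u, v) = (4, 3*pi/5): H = 0.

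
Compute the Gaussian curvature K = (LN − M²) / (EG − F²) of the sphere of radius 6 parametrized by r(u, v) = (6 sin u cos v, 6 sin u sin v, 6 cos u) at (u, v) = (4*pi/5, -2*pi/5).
K = 1/36

Coefficients of the first fundamental form: E = 36, F = 0, G = 36*sin(u)^2.
Coefficients of the second fundamental form: L = -6*sin(u)/Abs(sin(u)), M = 0, N = -6*sin(u)^3/Abs(sin(u)).
Assemble K = (LN − M²)/(EG − F²) = 1/36. At (u, v) = (4*pi/5, -2*pi/5): K = 1/36.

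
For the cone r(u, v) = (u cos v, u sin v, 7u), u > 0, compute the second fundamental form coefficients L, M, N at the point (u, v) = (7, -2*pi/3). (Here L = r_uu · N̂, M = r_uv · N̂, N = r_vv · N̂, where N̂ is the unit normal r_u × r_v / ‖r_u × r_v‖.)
L = 0;  M = 0;  N = 49*sqrt(2)/10

Compute the unit normal N̂(u, v) = (-7*sqrt(2)*u*cos(v)/(10*Abs(u)), -7*sqrt(2)*u*sin(v)/(10*Abs(u)), sqrt(2)*u/(10*Abs(u))), and the second partials r_uu, r_uv, r_vv. Take dot products:
  L(u, v) = r_uu · N̂ = 0,
  M(u, v) = r_uv · N̂ = 0,
  N(u, v) = r_vv · N̂ = 7*sqrt(2)*u^2/(10*Abs(u)).
Evaluating at (u, v) = (7, -2*pi/3):
  L = 0, M = 0, N = 49*sqrt(2)/10.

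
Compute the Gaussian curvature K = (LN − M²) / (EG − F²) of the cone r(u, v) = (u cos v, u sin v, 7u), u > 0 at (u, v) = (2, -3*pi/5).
K = 0

Coefficients of the first fundamental form: E = 50, F = 0, G = u^2.
Coefficients of the second fundamental form: L = 0, M = 0, N = 7*sqrt(2)*u^2/(10*Abs(u)).
Assemble K = (LN − M²)/(EG − F²) = 0. At (u, v) = (2, -3*pi/5): K = 0.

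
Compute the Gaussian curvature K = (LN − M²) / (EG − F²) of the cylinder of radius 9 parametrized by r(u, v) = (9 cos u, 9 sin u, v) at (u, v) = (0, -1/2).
K = 0

Coefficients of the first fundamental form: E = 81, F = 0, G = 1.
Coefficients of the second fundamental form: L = -9, M = 0, N = 0.
Assemble K = (LN − M²)/(EG − F²) = 0. At (u, v) = (0, -1/2): K = 0.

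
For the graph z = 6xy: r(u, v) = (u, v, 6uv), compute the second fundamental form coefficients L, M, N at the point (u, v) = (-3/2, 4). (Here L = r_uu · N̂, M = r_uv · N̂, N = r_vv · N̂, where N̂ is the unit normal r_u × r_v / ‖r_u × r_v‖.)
L = 0;  M = 3*sqrt(658)/329;  N = 0

Compute the unit normal N̂(u, v) = (-6*v/sqrt(36*u^2 + 36*v^2 + 1), -6*u/sqrt(36*u^2 + 36*v^2 + 1), 1/sqrt(36*u^2 + 36*v^2 + 1)), and the second partials r_uu, r_uv, r_vv. Take dot products:
  L(u, v) = r_uu · N̂ = 0,
  M(u, v) = r_uv · N̂ = 6/sqrt(36*u^2 + 36*v^2 + 1),
  N(u, v) = r_vv · N̂ = 0.
Evaluating at (u, v) = (-3/2, 4):
  L = 0, M = 3*sqrt(658)/329, N = 0.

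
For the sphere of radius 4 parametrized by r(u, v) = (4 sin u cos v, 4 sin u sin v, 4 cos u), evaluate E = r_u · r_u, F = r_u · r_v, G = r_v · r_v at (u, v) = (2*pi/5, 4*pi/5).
E = 16;  F = 0;  G = 2*sqrt(5) + 10

Partials: r_u = (4*cos(u)*cos(v), 4*sin(v)*cos(u), -4*sin(u)), r_v = (-4*sin(u)*sin(v), 4*sin(u)*cos(v), 0). As functions of (u, v):
  E = r_u · r_u = 16,
  F = r_u · r_v = 0,
  G = r_v · r_v = 16*sin(u)^2.
Evaluating at (u, v) = (2*pi/5, 4*pi/5): E = 16, F = 0, G = 2*sqrt(5) + 10.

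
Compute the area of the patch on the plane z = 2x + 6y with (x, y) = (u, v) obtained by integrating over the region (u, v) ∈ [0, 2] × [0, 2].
Area = 4*sqrt(41)

Area = ∫∫ √(EG − F²) du dv with √(EG − F²) = sqrt(41). Integrating over [0, 2] × [0, 2] gives 4*sqrt(41).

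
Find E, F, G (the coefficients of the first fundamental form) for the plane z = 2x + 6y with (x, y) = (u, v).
E = 5;  F = 12;  G = 37

Compute partials: r_u = (1, 0, 2), r_v = (0, 1, 6). Then
  E = r_u · r_u = 5,
  F = r_u · r_v = 12,
  G = r_v · r_v = 37.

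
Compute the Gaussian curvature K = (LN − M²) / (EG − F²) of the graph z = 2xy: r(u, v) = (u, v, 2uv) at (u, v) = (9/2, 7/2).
K = -4/17161

Coefficients of the first fundamental form: E = 4*v^2 + 1, F = 4*u*v, G = 4*u^2 + 1.
Coefficients of the second fundamental form: L = 0, M = 2/sqrt(4*u^2 + 4*v^2 + 1), N = 0.
Assemble K = (LN − M²)/(EG − F²) = -4/(16*u^4 + 32*u^2*v^2 + 8*u^2 + 16*v^4 + 8*v^2 + 1). At (u, v) = (9/2, 7/2): K = -4/17161.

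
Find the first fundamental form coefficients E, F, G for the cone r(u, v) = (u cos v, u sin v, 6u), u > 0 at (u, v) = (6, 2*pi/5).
E = 37;  F = 0;  G = 36

Partials: r_u = (cos(v), sin(v), 6), r_v = (-u*sin(v), u*cos(v), 0). As functions of (u, v):
  E = r_u · r_u = 37,
  F = r_u · r_v = 0,
  G = r_v · r_v = u^2.
Evaluating at (u, v) = (6, 2*pi/5): E = 37, F = 0, G = 36.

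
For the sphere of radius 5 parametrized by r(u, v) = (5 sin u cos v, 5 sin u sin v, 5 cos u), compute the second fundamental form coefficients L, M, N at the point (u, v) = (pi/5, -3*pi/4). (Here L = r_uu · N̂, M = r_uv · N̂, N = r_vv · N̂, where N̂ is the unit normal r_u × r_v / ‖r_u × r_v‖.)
L = -5;  M = 0;  N = -25/8 + 5*sqrt(5)/8

Compute the unit normal N̂(u, v) = (sin(u)^2*cos(v)/Abs(sin(u)), sin(u)^2*sin(v)/Abs(sin(u)), sin(2*u)/(2*Abs(sin(u)))), and the second partials r_uu, r_uv, r_vv. Take dot products:
  L(u, v) = r_uu · N̂ = -5*sin(u)/Abs(sin(u)),
  M(u, v) = r_uv · N̂ = 0,
  N(u, v) = r_vv · N̂ = -5*sin(u)^3/Abs(sin(u)).
Evaluating at (u, v) = (pi/5, -3*pi/4):
  L = -5, M = 0, N = -25/8 + 5*sqrt(5)/8.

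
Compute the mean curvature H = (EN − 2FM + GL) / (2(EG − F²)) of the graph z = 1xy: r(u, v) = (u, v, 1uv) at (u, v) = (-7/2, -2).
H = -56*sqrt(69)/4761

With E = v^2 + 1, F = u*v, G = u^2 + 1, L = 0, M = 1/sqrt(u^2 + v^2 + 1), N = 0, assemble
  H = (EN − 2FM + GL) / (2(EG − F²)) = -u*v/(u^2 + v^2 + 1)^(3/2).
At (u, v) = (-7/2, -2): H = -56*sqrt(69)/4761.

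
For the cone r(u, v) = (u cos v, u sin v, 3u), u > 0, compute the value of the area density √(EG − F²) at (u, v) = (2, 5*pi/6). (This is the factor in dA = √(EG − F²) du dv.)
√(EG − F²)|_{(2, 5*pi/6)} = 2*sqrt(10)

E = 10, F = 0, G = u^2, so EG − F² = 10*u^2. Taking the positive square root: √(EG − F²) = sqrt(10)*Abs(u). At (u, v) = (2, 5*pi/6): 2*sqrt(10).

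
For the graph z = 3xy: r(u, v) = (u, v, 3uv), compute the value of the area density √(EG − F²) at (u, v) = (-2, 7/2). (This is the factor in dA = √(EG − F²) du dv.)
√(EG − F²)|_{(-2, 7/2)} = sqrt(589)/2

E = 9*v^2 + 1, F = 9*u*v, G = 9*u^2 + 1, so EG − F² = 9*u^2 + 9*v^2 + 1. Taking the positive square root: √(EG − F²) = sqrt(9*u^2 + 9*v^2 + 1). At (u, v) = (-2, 7/2): sqrt(589)/2.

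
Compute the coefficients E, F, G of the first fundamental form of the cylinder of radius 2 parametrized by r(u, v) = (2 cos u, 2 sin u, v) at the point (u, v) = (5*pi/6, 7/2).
E = 4;  F = 0;  G = 1

Partials: r_u = (-2*sin(u), 2*cos(u), 0), r_v = (0, 0, 1). As functions of (u, v):
  E = r_u · r_u = 4,
  F = r_u · r_v = 0,
  G = r_v · r_v = 1.
Evaluating at (u, v) = (5*pi/6, 7/2): E = 4, F = 0, G = 1.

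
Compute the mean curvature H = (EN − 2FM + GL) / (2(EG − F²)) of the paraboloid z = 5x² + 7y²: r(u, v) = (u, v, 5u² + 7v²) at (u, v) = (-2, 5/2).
H = 993*sqrt(1626)/293764

With E = 100*u^2 + 1, F = 140*u*v, G = 196*v^2 + 1, L = 10/sqrt(100*u^2 + 196*v^2 + 1), M = 0, N = 14/sqrt(100*u^2 + 196*v^2 + 1), assemble
  H = (EN − 2FM + GL) / (2(EG − F²)) = 4*(175*u^2 + 245*v^2 + 3)/(100*u^2 + 196*v^2 + 1)^(3/2).
At (u, v) = (-2, 5/2): H = 993*sqrt(1626)/293764.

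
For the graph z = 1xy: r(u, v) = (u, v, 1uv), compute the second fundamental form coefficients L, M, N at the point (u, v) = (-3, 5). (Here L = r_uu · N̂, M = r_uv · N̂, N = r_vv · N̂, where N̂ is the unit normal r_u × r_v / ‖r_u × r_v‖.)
L = 0;  M = sqrt(35)/35;  N = 0

Compute the unit normal N̂(u, v) = (-v/sqrt(u^2 + v^2 + 1), -u/sqrt(u^2 + v^2 + 1), 1/sqrt(u^2 + v^2 + 1)), and the second partials r_uu, r_uv, r_vv. Take dot products:
  L(u, v) = r_uu · N̂ = 0,
  M(u, v) = r_uv · N̂ = 1/sqrt(u^2 + v^2 + 1),
  N(u, v) = r_vv · N̂ = 0.
Evaluating at (u, v) = (-3, 5):
  L = 0, M = sqrt(35)/35, N = 0.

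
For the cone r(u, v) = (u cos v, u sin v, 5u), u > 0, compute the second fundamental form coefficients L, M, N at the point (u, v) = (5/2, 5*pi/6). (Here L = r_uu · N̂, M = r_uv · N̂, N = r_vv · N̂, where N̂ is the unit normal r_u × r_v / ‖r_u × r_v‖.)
L = 0;  M = 0;  N = 25*sqrt(26)/52

Compute the unit normal N̂(u, v) = (-5*sqrt(26)*u*cos(v)/(26*Abs(u)), -5*sqrt(26)*u*sin(v)/(26*Abs(u)), sqrt(26)*u/(26*Abs(u))), and the second partials r_uu, r_uv, r_vv. Take dot products:
  L(u, v) = r_uu · N̂ = 0,
  M(u, v) = r_uv · N̂ = 0,
  N(u, v) = r_vv · N̂ = 5*sqrt(26)*u^2/(26*Abs(u)).
Evaluating at (u, v) = (5/2, 5*pi/6):
  L = 0, M = 0, N = 25*sqrt(26)/52.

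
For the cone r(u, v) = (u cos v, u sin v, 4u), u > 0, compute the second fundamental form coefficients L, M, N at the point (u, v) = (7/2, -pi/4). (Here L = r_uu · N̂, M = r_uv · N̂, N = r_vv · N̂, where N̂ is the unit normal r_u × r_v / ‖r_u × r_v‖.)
L = 0;  M = 0;  N = 14*sqrt(17)/17

Compute the unit normal N̂(u, v) = (-4*sqrt(17)*u*cos(v)/(17*Abs(u)), -4*sqrt(17)*u*sin(v)/(17*Abs(u)), sqrt(17)*u/(17*Abs(u))), and the second partials r_uu, r_uv, r_vv. Take dot products:
  L(u, v) = r_uu · N̂ = 0,
  M(u, v) = r_uv · N̂ = 0,
  N(u, v) = r_vv · N̂ = 4*sqrt(17)*u^2/(17*Abs(u)).
Evaluating at (u, v) = (7/2, -pi/4):
  L = 0, M = 0, N = 14*sqrt(17)/17.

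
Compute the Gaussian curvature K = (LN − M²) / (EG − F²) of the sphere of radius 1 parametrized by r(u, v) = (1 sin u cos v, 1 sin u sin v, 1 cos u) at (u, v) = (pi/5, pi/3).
K = 1

Coefficients of the first fundamental form: E = 1, F = 0, G = sin(u)^2.
Coefficients of the second fundamental form: L = -sin(u)/Abs(sin(u)), M = 0, N = -sin(u)^3/Abs(sin(u)).
Assemble K = (LN − M²)/(EG − F²) = 1. At (u, v) = (pi/5, pi/3): K = 1.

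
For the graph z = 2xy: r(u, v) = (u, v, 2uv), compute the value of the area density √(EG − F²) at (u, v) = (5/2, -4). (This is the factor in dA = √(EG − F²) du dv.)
√(EG − F²)|_{(5/2, -4)} = 3*sqrt(10)

E = 4*v^2 + 1, F = 4*u*v, G = 4*u^2 + 1, so EG − F² = 4*u^2 + 4*v^2 + 1. Taking the positive square root: √(EG − F²) = sqrt(4*u^2 + 4*v^2 + 1). At (u, v) = (5/2, -4): 3*sqrt(10).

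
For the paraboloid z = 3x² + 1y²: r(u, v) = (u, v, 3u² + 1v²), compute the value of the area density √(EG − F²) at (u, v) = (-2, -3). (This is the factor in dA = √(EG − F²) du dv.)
√(EG − F²)|_{(-2, -3)} = sqrt(181)

E = 36*u^2 + 1, F = 12*u*v, G = 4*v^2 + 1, so EG − F² = 36*u^2 + 4*v^2 + 1. Taking the positive square root: √(EG − F²) = sqrt(36*u^2 + 4*v^2 + 1). At (u, v) = (-2, -3): sqrt(181).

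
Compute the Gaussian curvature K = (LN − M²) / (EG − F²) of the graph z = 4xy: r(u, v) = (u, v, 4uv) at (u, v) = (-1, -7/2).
K = -16/45369

Coefficients of the first fundamental form: E = 16*v^2 + 1, F = 16*u*v, G = 16*u^2 + 1.
Coefficients of the second fundamental form: L = 0, M = 4/sqrt(16*u^2 + 16*v^2 + 1), N = 0.
Assemble K = (LN − M²)/(EG − F²) = -16/(256*u^4 + 512*u^2*v^2 + 32*u^2 + 256*v^4 + 32*v^2 + 1). At (u, v) = (-1, -7/2): K = -16/45369.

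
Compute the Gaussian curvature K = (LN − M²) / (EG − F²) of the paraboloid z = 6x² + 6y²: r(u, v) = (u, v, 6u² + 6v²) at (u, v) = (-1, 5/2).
K = 144/1092025

Coefficients of the first fundamental form: E = 144*u^2 + 1, F = 144*u*v, G = 144*v^2 + 1.
Coefficients of the second fundamental form: L = 12/sqrt(144*u^2 + 144*v^2 + 1), M = 0, N = 12/sqrt(144*u^2 + 144*v^2 + 1).
Assemble K = (LN − M²)/(EG − F²) = 144/(20736*u^4 + 41472*u^2*v^2 + 288*u^2 + 20736*v^4 + 288*v^2 + 1). At (u, v) = (-1, 5/2): K = 144/1092025.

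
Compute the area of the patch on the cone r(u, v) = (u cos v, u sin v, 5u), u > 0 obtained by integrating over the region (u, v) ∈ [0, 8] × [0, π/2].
Area = 16*sqrt(26)*pi

Area = ∫∫ √(EG − F²) du dv with √(EG − F²) = sqrt(26)*Abs(u). Integrating over [0, 8] × [0, π/2] gives 16*sqrt(26)*pi.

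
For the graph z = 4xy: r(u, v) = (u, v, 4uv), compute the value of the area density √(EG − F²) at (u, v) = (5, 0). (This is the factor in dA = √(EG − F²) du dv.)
√(EG − F²)|_{(5, 0)} = sqrt(401)

E = 16*v^2 + 1, F = 16*u*v, G = 16*u^2 + 1, so EG − F² = 16*u^2 + 16*v^2 + 1. Taking the positive square root: √(EG − F²) = sqrt(16*u^2 + 16*v^2 + 1). At (u, v) = (5, 0): sqrt(401).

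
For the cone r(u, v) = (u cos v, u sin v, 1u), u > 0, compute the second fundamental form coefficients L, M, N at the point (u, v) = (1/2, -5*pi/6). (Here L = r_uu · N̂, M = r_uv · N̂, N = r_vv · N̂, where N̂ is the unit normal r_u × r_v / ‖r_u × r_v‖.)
L = 0;  M = 0;  N = sqrt(2)/4

Compute the unit normal N̂(u, v) = (-sqrt(2)*u*cos(v)/(2*Abs(u)), -sqrt(2)*u*sin(v)/(2*Abs(u)), sqrt(2)*u/(2*Abs(u))), and the second partials r_uu, r_uv, r_vv. Take dot products:
  L(u, v) = r_uu · N̂ = 0,
  M(u, v) = r_uv · N̂ = 0,
  N(u, v) = r_vv · N̂ = sqrt(2)*u^2/(2*Abs(u)).
Evaluating at (u, v) = (1/2, -5*pi/6):
  L = 0, M = 0, N = sqrt(2)/4.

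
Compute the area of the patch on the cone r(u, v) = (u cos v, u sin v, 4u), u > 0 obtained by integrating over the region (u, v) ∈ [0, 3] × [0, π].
Area = 9*sqrt(17)*pi/2

Area = ∫∫ √(EG − F²) du dv with √(EG − F²) = sqrt(17)*Abs(u). Integrating over [0, 3] × [0, π] gives 9*sqrt(17)*pi/2.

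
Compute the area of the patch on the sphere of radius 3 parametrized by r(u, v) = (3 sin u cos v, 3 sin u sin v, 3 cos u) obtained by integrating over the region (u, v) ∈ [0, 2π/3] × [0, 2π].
Area = 27*pi

Area = ∫∫ √(EG − F²) du dv with √(EG − F²) = 9*Abs(sin(u)). Integrating over [0, 2π/3] × [0, 2π] gives 27*pi.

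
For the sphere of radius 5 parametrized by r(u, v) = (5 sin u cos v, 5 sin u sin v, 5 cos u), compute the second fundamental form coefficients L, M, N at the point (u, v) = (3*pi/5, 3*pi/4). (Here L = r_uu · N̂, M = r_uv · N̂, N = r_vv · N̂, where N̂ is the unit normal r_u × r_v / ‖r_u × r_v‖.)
L = -5;  M = 0;  N = -25/8 - 5*sqrt(5)/8

Compute the unit normal N̂(u, v) = (sin(u)^2*cos(v)/Abs(sin(u)), sin(u)^2*sin(v)/Abs(sin(u)), sin(2*u)/(2*Abs(sin(u)))), and the second partials r_uu, r_uv, r_vv. Take dot products:
  L(u, v) = r_uu · N̂ = -5*sin(u)/Abs(sin(u)),
  M(u, v) = r_uv · N̂ = 0,
  N(u, v) = r_vv · N̂ = -5*sin(u)^3/Abs(sin(u)).
Evaluating at (u, v) = (3*pi/5, 3*pi/4):
  L = -5, M = 0, N = -25/8 - 5*sqrt(5)/8.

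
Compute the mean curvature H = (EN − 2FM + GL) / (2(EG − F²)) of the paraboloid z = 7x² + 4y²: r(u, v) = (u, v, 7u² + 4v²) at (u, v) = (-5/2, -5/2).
H = 7711*sqrt(1626)/2643876

With E = 196*u^2 + 1, F = 112*u*v, G = 64*v^2 + 1, L = 14/sqrt(196*u^2 + 64*v^2 + 1), M = 0, N = 8/sqrt(196*u^2 + 64*v^2 + 1), assemble
  H = (EN − 2FM + GL) / (2(EG − F²)) = (784*u^2 + 448*v^2 + 11)/(196*u^2 + 64*v^2 + 1)^(3/2).
At (u, v) = (-5/2, -5/2): H = 7711*sqrt(1626)/2643876.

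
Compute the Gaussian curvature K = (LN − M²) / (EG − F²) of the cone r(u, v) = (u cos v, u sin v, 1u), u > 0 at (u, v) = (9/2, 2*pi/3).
K = 0

Coefficients of the first fundamental form: E = 2, F = 0, G = u^2.
Coefficients of the second fundamental form: L = 0, M = 0, N = sqrt(2)*u^2/(2*Abs(u)).
Assemble K = (LN − M²)/(EG − F²) = 0. At (u, v) = (9/2, 2*pi/3): K = 0.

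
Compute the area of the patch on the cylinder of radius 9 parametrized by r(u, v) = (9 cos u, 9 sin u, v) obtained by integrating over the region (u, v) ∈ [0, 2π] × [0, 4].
Area = 72*pi

Area = ∫∫ √(EG − F²) du dv with √(EG − F²) = 9. Integrating over [0, 2π] × [0, 4] gives 72*pi.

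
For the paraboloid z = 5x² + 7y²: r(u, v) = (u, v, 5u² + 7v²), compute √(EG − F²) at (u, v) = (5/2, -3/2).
√(EG − F²)|_{(5/2, -3/2)} = sqrt(1067)

E = 100*u^2 + 1, F = 140*u*v, G = 196*v^2 + 1; EG − F² = 100*u^2 + 196*v^2 + 1; √(EG − F²) = sqrt(100*u^2 + 196*v^2 + 1). At the given point: sqrt(1067).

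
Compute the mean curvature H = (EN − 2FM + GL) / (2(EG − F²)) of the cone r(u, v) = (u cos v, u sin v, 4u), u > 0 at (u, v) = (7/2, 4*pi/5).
H = 4*sqrt(17)/119

With E = 17, F = 0, G = u^2, L = 0, M = 0, N = 4*sqrt(17)*u^2/(17*Abs(u)), assemble
  H = (EN − 2FM + GL) / (2(EG − F²)) = 2*sqrt(17)/(17*Abs(u)).
At (u, v) = (7/2, 4*pi/5): H = 4*sqrt(17)/119.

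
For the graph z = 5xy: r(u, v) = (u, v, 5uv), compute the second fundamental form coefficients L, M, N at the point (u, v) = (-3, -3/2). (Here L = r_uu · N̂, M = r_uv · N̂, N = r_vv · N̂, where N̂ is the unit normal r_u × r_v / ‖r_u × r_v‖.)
L = 0;  M = 10*sqrt(1129)/1129;  N = 0

Compute the unit normal N̂(u, v) = (-5*v/sqrt(25*u^2 + 25*v^2 + 1), -5*u/sqrt(25*u^2 + 25*v^2 + 1), 1/sqrt(25*u^2 + 25*v^2 + 1)), and the second partials r_uu, r_uv, r_vv. Take dot products:
  L(u, v) = r_uu · N̂ = 0,
  M(u, v) = r_uv · N̂ = 5/sqrt(25*u^2 + 25*v^2 + 1),
  N(u, v) = r_vv · N̂ = 0.
Evaluating at (u, v) = (-3, -3/2):
  L = 0, M = 10*sqrt(1129)/1129, N = 0.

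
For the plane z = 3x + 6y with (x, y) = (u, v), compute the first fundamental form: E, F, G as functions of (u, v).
E = 10;  F = 18;  G = 37

Compute partials: r_u = (1, 0, 3), r_v = (0, 1, 6). Then
  E = r_u · r_u = 10,
  F = r_u · r_v = 18,
  G = r_v · r_v = 37.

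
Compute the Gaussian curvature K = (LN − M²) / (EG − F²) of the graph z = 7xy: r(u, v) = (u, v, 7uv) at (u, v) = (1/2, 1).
K = -784/62001

Coefficients of the first fundamental form: E = 49*v^2 + 1, F = 49*u*v, G = 49*u^2 + 1.
Coefficients of the second fundamental form: L = 0, M = 7/sqrt(49*u^2 + 49*v^2 + 1), N = 0.
Assemble K = (LN − M²)/(EG − F²) = -49/(2401*u^4 + 4802*u^2*v^2 + 98*u^2 + 2401*v^4 + 98*v^2 + 1). At (u, v) = (1/2, 1): K = -784/62001.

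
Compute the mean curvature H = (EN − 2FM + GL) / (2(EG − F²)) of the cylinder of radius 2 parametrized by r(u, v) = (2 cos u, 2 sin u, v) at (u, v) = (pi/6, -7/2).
H = -1/4

With E = 4, F = 0, G = 1, L = -2, M = 0, N = 0, assemble
  H = (EN − 2FM + GL) / (2(EG − F²)) = -1/4.
At (u, v) = (pi/6, -7/2): H = -1/4.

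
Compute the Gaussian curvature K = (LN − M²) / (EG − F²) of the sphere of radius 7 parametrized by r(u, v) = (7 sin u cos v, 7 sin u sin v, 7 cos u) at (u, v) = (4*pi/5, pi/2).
K = 1/49

Coefficients of the first fundamental form: E = 49, F = 0, G = 49*sin(u)^2.
Coefficients of the second fundamental form: L = -7*sin(u)/Abs(sin(u)), M = 0, N = -7*sin(u)^3/Abs(sin(u)).
Assemble K = (LN − M²)/(EG − F²) = 1/49. At (u, v) = (4*pi/5, pi/2): K = 1/49.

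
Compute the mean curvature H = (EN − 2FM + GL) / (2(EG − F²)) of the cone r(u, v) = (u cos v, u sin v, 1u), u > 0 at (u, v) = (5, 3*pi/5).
H = sqrt(2)/20

With E = 2, F = 0, G = u^2, L = 0, M = 0, N = sqrt(2)*u^2/(2*Abs(u)), assemble
  H = (EN − 2FM + GL) / (2(EG − F²)) = sqrt(2)/(4*Abs(u)).
At (u, v) = (5, 3*pi/5): H = sqrt(2)/20.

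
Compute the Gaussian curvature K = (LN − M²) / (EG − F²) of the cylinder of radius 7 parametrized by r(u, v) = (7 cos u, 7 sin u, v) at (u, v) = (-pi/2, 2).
K = 0

Coefficients of the first fundamental form: E = 49, F = 0, G = 1.
Coefficients of the second fundamental form: L = -7, M = 0, N = 0.
Assemble K = (LN − M²)/(EG − F²) = 0. At (u, v) = (-pi/2, 2): K = 0.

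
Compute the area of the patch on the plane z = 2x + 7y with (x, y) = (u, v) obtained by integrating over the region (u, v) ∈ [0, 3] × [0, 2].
Area = 18*sqrt(6)

Area = ∫∫ √(EG − F²) du dv with √(EG − F²) = 3*sqrt(6). Integrating over [0, 3] × [0, 2] gives 18*sqrt(6).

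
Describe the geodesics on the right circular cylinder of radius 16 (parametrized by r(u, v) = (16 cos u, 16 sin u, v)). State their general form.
The cylinder is flat (K = 0) and locally isometric to the plane via the development (u, v) ↦ (16 u, v). Geodesics are the pre-images of straight lines: circles (v constant), vertical lines (u constant), and helices (v = c · u + d) for constants c, d.

A right cylinder has E = 16², F = 0, G = 1, so EG − F² = 16², and L = −16, M = N = 0, giving K = (LN − M²)/(EG − F²) = 0 everywhere. A flat surface is locally isometric to the Euclidean plane via the map (u, v) ↦ (16 u, v). Straight lines in the (x̃, ỹ) plane pull back to: (a) horizontal circles (v = const), (b) vertical generators (u = const), and (c) helices (16 u tan θ = v, i.e. v = c · u + d).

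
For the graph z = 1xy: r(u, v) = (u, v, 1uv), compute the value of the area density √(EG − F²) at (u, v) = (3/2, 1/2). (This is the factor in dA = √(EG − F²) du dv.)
√(EG − F²)|_{(3/2, 1/2)} = sqrt(14)/2

E = v^2 + 1, F = u*v, G = u^2 + 1, so EG − F² = u^2 + v^2 + 1. Taking the positive square root: √(EG − F²) = sqrt(u^2 + v^2 + 1). At (u, v) = (3/2, 1/2): sqrt(14)/2.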